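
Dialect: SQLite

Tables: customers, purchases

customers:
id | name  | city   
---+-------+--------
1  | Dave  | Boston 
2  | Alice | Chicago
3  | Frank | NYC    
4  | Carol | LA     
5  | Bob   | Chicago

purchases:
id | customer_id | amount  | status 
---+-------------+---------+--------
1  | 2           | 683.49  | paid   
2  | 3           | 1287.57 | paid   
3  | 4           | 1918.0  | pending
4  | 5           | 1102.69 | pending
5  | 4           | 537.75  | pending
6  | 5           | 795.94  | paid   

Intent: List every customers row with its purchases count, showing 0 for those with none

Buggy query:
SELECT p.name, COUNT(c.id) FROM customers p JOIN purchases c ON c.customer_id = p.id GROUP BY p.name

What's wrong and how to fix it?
Bug: INNER JOIN drops customers rows that have no matching purchases rows

Fix: Use LEFT JOIN so parents without children still appear (COUNT(c.id) gives 0)

Corrected query:
SELECT p.name, COUNT(c.id) FROM customers p LEFT JOIN purchases c ON c.customer_id = p.id GROUP BY p.name

Result:
name  | COUNT(c.id)
------+------------
Alice | 1          
Bob   | 2          
Carol | 2          
Dave  | 0          
Frank | 1          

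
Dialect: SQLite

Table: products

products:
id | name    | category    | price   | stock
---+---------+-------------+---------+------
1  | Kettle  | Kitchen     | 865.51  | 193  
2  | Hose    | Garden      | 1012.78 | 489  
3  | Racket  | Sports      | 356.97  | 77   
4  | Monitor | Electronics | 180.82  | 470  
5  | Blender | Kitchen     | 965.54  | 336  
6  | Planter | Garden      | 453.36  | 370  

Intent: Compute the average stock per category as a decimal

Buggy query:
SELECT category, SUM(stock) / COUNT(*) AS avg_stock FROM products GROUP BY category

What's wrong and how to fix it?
Bug: Both operands are integers, so '/' performs integer division and truncates

Fix: Cast one side to REAL so the division keeps the fractional part

Corrected query:
SELECT category, SUM(stock) * 1.0 / COUNT(*) AS avg_stock FROM products GROUP BY category

Result:
category    | avg_stock
------------+----------
Electronics | 470      
Garden      | 429.5    
Kitchen     | 264.5    
Sports      | 77       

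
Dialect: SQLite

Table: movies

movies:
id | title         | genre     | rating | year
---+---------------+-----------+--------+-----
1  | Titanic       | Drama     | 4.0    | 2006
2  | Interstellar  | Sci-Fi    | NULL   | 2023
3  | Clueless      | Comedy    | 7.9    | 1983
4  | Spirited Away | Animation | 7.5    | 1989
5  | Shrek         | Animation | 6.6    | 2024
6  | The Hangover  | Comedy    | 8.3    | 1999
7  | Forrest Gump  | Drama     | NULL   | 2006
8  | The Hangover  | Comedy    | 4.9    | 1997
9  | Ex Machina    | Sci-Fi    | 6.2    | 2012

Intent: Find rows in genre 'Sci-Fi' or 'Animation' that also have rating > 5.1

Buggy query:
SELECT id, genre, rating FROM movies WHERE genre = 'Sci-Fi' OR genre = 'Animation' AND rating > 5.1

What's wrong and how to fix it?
Bug: AND binds tighter than OR, so this parses as genre = 'Sci-Fi' OR (genre = 'Animation' AND rating > 5.1)

Fix: Group the OR with parentheses (or use IN), then AND the threshold

Corrected query:
SELECT id, genre, rating FROM movies WHERE (genre = 'Sci-Fi' OR genre = 'Animation') AND rating > 5.1

Result:
id | genre     | rating
---+-----------+-------
4  | Animation | 7.5   
5  | Animation | 6.6   
9  | Sci-Fi    | 6.2   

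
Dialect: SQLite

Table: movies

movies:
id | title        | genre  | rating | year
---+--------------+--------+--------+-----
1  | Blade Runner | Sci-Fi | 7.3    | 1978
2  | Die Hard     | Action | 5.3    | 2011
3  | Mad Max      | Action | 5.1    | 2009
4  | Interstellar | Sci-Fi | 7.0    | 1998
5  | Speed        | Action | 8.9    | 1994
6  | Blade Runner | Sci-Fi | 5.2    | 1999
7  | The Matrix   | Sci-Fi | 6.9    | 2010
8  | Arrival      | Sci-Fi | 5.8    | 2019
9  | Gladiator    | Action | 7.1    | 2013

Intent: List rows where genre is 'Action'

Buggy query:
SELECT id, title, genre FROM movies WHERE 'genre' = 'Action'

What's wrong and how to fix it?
Bug: 'genre' in single quotes is a string literal, not the column; the comparison is literal-vs-literal and never true

Fix: Reference the column as genre without single quotes

Corrected query:
SELECT id, title, genre FROM movies WHERE genre = 'Action'

Result:
id | title     | genre 
---+-----------+-------
2  | Die Hard  | Action
3  | Mad Max   | Action
5  | Speed     | Action
9  | Gladiator | Action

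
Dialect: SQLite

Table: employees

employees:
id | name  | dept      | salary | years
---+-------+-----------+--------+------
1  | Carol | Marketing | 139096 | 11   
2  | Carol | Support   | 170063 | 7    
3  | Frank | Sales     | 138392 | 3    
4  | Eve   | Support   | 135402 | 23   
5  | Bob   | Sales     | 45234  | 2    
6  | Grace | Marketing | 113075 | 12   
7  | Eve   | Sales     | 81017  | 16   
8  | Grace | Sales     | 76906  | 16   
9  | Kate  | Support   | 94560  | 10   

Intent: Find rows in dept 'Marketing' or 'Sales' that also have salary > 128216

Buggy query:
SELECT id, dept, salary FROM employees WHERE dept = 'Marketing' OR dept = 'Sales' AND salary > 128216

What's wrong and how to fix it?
Bug: AND binds tighter than OR, so this parses as dept = 'Marketing' OR (dept = 'Sales' AND salary > 128216)

Fix: Add parentheses around the OR so the AND applies to both alternatives

Corrected query:
SELECT id, dept, salary FROM employees WHERE (dept = 'Marketing' OR dept = 'Sales') AND salary > 128216

Result:
id | dept      | salary
---+-----------+-------
1  | Marketing | 139096
3  | Sales     | 138392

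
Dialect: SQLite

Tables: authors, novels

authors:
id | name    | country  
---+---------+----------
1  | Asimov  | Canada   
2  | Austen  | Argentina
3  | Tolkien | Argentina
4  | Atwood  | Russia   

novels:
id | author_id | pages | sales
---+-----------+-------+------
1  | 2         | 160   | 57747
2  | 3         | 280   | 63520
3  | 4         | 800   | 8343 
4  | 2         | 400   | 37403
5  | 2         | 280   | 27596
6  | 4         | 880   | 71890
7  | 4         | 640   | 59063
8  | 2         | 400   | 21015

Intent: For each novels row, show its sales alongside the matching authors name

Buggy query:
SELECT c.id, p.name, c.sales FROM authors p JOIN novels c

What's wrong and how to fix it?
Bug: Missing join condition: each novels row is matched to all authors rows instead of just its own

Fix: Add ON c.author_id = p.id to the JOIN

Corrected query:
SELECT c.id, p.name, c.sales FROM authors p JOIN novels c ON c.author_id = p.id

Result:
id | name    | sales
---+---------+------
1  | Austen  | 57747
2  | Tolkien | 63520
3  | Atwood  | 8343 
4  | Austen  | 37403
5  | Austen  | 27596
6  | Atwood  | 71890
7  | Atwood  | 59063
8  | Austen  | 21015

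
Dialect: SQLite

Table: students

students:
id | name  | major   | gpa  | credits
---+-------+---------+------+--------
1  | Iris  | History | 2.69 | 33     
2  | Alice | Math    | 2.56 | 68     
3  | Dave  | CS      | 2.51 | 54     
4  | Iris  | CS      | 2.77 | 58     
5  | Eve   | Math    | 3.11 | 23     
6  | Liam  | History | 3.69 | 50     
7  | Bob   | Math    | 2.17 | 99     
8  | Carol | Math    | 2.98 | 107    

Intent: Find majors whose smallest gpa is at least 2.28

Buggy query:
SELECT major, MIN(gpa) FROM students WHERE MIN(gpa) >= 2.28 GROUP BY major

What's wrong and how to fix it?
Bug: Aggregates like MIN are computed per group after WHERE runs

Fix: Replace WHERE with HAVING after the GROUP BY

Corrected query:
SELECT major, MIN(gpa) FROM students GROUP BY major HAVING MIN(gpa) >= 2.28

Result:
major   | MIN(gpa)
--------+---------
CS      | 2.51    
History | 2.69    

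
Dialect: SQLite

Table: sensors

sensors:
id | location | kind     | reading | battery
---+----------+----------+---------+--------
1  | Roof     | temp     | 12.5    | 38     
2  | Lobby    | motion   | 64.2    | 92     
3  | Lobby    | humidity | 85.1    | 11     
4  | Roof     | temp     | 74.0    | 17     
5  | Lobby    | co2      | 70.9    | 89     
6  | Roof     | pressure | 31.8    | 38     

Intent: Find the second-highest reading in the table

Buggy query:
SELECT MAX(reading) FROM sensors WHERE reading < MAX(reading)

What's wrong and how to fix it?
Bug: MAX(reading) on the right of the comparison is an aggregate-in-WHERE error

Fix: Compute the overall MAX in a subquery, then take MAX of rows below it

Corrected query:
SELECT MAX(reading) FROM sensors WHERE reading < (SELECT MAX(reading) FROM sensors)

Result:
MAX(reading)
------------
74          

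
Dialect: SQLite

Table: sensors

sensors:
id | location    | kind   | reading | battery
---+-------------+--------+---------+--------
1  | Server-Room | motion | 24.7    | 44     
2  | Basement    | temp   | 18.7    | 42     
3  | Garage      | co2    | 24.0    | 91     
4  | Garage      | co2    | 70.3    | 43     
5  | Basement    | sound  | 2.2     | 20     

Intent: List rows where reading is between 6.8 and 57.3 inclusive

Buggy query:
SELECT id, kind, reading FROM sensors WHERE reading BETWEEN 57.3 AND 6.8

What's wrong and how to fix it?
Bug: BETWEEN expects the lower bound first; with 57.3 AND 6.8 the range is empty

Fix: Swap the bounds so the smaller value comes first

Corrected query:
SELECT id, kind, reading FROM sensors WHERE reading BETWEEN 6.8 AND 57.3

Result:
id | kind   | reading
---+--------+--------
1  | motion | 24.7   
2  | temp   | 18.7   
3  | co2    | 24     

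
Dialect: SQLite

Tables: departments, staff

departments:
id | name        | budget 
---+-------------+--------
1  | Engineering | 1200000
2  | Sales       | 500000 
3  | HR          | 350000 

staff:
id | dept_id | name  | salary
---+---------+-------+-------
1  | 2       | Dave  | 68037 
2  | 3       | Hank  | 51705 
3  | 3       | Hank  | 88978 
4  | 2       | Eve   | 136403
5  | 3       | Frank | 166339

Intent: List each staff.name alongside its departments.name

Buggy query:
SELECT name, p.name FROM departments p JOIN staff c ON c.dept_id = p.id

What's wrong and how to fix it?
Bug: Both tables have a 'name' column; the unqualified reference is ambiguous

Fix: Prefix ambiguous columns with the table alias

Corrected query:
SELECT c.name, p.name FROM departments p JOIN staff c ON c.dept_id = p.id

Result:
name  | name 
------+------
Dave  | Sales
Hank  | HR   
Hank  | HR   
Eve   | Sales
Frank | HR   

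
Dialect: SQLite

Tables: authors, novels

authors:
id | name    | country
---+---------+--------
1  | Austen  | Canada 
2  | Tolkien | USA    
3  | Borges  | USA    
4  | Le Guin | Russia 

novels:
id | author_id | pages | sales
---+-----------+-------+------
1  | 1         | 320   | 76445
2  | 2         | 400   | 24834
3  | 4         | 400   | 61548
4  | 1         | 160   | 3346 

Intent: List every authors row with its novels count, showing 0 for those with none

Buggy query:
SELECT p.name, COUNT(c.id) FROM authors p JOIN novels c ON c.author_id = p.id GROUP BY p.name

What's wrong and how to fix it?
Bug: An inner join excludes parents with zero children

Fix: Use LEFT JOIN so parents without children still appear (COUNT(c.id) gives 0)

Corrected query:
SELECT p.name, COUNT(c.id) FROM authors p LEFT JOIN novels c ON c.author_id = p.id GROUP BY p.name

Result:
name    | COUNT(c.id)
--------+------------
Austen  | 2          
Borges  | 0          
Le Guin | 1          
Tolkien | 1          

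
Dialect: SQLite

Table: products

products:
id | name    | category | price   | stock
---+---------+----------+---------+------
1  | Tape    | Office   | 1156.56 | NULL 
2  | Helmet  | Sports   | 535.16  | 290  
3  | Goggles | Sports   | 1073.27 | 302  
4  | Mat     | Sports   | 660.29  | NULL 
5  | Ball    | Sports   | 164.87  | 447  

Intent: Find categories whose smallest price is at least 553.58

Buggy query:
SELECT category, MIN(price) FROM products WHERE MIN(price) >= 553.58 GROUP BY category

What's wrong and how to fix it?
Bug: MIN() in WHERE is a misuse of aggregate

Fix: Use HAVING for the per-group MIN condition

Corrected query:
SELECT category, MIN(price) FROM products GROUP BY category HAVING MIN(price) >= 553.58

Result:
category | MIN(price)
---------+-----------
Office   | 1156.56   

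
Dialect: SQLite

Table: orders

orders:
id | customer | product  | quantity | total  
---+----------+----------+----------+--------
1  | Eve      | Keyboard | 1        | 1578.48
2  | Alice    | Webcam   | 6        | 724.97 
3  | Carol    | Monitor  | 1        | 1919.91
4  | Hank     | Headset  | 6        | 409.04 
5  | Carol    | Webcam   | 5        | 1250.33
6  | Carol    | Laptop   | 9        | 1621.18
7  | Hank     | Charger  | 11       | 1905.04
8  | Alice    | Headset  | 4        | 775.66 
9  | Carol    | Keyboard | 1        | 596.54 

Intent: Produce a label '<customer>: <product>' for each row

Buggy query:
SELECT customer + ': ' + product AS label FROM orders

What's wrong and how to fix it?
Bug: SQLite uses || for string concatenation; + coerces text to numbers (yielding 0)

Fix: Use the || operator for string concatenation

Corrected query:
SELECT customer || ': ' || product AS label FROM orders

Result:
label          
---------------
Eve: Keyboard  
Alice: Webcam  
Carol: Monitor 
Hank: Headset  
Carol: Webcam  
Carol: Laptop  
Hank: Charger  
Alice: Headset 
Carol: Keyboard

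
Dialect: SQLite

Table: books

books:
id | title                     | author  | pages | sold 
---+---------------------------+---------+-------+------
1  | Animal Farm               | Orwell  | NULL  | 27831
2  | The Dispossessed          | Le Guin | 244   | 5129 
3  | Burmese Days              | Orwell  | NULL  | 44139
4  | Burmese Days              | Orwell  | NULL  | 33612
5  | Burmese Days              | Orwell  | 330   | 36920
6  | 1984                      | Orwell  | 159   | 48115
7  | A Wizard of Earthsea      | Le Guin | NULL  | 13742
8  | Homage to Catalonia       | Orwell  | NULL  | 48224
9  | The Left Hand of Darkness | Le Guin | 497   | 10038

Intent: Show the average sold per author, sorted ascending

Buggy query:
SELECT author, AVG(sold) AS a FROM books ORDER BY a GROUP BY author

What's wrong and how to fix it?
Bug: ORDER BY appears before GROUP BY; SQL clause order requires GROUP BY first

Fix: Move ORDER BY to the end, after GROUP BY

Corrected query:
SELECT author, AVG(sold) AS a FROM books GROUP BY author ORDER BY a

Result:
author  | a           
--------+-------------
Le Guin | 9636.333333 
Orwell  | 39806.833333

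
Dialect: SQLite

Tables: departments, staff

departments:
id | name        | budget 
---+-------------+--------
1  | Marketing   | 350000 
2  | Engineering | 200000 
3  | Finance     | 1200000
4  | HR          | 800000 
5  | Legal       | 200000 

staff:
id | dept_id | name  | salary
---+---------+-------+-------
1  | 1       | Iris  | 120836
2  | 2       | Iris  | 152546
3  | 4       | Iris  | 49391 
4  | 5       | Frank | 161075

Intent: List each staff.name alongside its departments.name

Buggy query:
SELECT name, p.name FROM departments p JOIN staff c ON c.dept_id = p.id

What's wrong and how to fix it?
Bug: Both tables have a 'name' column; the unqualified reference is ambiguous

Fix: Qualify the column with its table alias (c.name)

Corrected query:
SELECT c.name, p.name FROM departments p JOIN staff c ON c.dept_id = p.id

Result:
name  | name       
------+------------
Iris  | Marketing  
Iris  | Engineering
Iris  | HR         
Frank | Legal      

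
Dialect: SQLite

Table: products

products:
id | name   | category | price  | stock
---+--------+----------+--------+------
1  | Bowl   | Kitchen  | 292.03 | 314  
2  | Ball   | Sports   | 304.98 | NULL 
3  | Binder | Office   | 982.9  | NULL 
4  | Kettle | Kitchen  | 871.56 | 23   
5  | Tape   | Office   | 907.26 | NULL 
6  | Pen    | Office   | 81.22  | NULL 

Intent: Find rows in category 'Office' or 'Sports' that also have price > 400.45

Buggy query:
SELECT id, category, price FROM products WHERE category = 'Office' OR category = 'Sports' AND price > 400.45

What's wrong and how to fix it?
Bug: AND binds tighter than OR, so this parses as category = 'Office' OR (category = 'Sports' AND price > 400.45)

Fix: Group the OR with parentheses (or use IN), then AND the threshold

Corrected query:
SELECT id, category, price FROM products WHERE (category = 'Office' OR category = 'Sports') AND price > 400.45

Result:
id | category | price 
---+----------+-------
3  | Office   | 982.9 
5  | Office   | 907.26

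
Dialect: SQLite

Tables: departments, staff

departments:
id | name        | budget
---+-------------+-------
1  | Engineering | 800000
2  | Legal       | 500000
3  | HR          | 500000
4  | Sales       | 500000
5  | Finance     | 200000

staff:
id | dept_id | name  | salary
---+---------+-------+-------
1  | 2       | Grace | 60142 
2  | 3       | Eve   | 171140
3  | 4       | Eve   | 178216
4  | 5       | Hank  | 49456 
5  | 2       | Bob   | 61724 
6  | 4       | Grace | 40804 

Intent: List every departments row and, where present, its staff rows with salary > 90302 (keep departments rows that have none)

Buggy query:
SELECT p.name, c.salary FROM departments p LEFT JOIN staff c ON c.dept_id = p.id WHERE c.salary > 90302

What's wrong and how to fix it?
Bug: A WHERE condition on the right-hand table after LEFT JOIN drops unmatched parents

Fix: Move the right-table condition into the ON clause so unmatched parents are kept

Corrected query:
SELECT p.name, c.salary FROM departments p LEFT JOIN staff c ON c.dept_id = p.id AND c.salary > 90302

Result:
name        | salary
------------+-------
Engineering | NULL  
Legal       | NULL  
HR          | 171140
Sales       | 178216
Finance     | NULL  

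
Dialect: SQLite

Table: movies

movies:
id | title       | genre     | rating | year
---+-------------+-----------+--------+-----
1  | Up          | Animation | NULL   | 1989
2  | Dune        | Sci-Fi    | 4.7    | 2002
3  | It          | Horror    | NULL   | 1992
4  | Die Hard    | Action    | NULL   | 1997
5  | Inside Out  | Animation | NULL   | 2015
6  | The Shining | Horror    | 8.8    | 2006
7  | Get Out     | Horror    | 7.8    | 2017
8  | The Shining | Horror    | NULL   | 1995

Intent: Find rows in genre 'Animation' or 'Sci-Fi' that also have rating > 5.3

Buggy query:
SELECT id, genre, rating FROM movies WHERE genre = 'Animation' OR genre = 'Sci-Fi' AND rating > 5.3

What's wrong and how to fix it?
Bug: AND binds tighter than OR, so this parses as genre = 'Animation' OR (genre = 'Sci-Fi' AND rating > 5.3)

Fix: Group the OR with parentheses (or use IN), then AND the threshold

Corrected query:
SELECT id, genre, rating FROM movies WHERE (genre = 'Animation' OR genre = 'Sci-Fi') AND rating > 5.3

Result:
(no rows)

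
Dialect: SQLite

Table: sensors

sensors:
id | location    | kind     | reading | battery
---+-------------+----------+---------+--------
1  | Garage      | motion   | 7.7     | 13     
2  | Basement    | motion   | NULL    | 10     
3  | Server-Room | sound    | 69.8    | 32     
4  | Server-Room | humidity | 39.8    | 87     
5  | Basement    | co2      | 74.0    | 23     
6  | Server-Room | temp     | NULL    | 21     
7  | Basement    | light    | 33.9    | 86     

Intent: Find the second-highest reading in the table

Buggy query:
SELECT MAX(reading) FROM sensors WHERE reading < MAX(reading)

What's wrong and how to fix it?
Bug: MAX(reading) on the right of the comparison is an aggregate-in-WHERE error

Fix: Put the inner MAX in a scalar subquery

Corrected query:
SELECT MAX(reading) FROM sensors WHERE reading < (SELECT MAX(reading) FROM sensors)

Result:
MAX(reading)
------------
69.8        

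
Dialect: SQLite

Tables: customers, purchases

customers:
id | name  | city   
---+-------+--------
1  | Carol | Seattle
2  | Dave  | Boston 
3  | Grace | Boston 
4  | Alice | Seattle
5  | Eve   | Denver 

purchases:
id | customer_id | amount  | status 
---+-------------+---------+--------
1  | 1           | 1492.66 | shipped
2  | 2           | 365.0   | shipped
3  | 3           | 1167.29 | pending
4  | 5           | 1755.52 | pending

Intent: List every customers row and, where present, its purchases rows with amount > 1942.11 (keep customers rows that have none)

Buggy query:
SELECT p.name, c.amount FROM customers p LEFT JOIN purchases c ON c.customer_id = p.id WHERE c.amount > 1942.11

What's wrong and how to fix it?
Bug: Filtering c.amount in WHERE discards the NULL rows produced by LEFT JOIN, turning it into an inner join

Fix: Move the right-table condition into the ON clause so unmatched parents are kept

Corrected query:
SELECT p.name, c.amount FROM customers p LEFT JOIN purchases c ON c.customer_id = p.id AND c.amount > 1942.11

Result:
name  | amount
------+-------
Carol | NULL  
Dave  | NULL  
Grace | NULL  
Alice | NULL  
Eve   | NULL  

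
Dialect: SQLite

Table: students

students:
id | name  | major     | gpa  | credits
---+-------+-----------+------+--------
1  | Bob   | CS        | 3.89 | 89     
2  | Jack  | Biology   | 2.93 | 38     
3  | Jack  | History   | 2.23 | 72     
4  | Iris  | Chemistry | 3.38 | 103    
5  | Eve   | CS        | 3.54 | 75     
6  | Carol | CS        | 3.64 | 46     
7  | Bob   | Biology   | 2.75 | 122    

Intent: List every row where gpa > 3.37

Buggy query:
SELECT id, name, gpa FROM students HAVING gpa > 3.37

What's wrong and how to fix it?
Bug: HAVING filters the output of aggregation, but this query has no GROUP BY and no aggregate functions, so SQLite rejects it (HAVING clause on a non-aggregate query); the condition here is per row

Fix: Replace HAVING with WHERE since the condition applies to individual rows

Corrected query:
SELECT id, name, gpa FROM students WHERE gpa > 3.37

Result:
id | name  | gpa 
---+-------+-----
1  | Bob   | 3.89
4  | Iris  | 3.38
5  | Eve   | 3.54
6  | Carol | 3.64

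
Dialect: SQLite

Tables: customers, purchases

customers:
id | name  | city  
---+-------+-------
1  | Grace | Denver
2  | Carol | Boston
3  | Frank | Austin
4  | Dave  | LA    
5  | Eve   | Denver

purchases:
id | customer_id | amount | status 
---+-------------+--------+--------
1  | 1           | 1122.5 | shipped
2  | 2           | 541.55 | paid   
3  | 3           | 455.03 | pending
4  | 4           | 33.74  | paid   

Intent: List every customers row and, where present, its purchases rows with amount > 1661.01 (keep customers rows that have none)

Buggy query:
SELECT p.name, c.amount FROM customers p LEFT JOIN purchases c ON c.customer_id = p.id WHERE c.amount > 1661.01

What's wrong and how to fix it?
Bug: Filtering c.amount in WHERE discards the NULL rows produced by LEFT JOIN, turning it into an inner join

Fix: Put 'c.amount > 1661.01' in the JOIN's ON clause instead of WHERE

Corrected query:
SELECT p.name, c.amount FROM customers p LEFT JOIN purchases c ON c.customer_id = p.id AND c.amount > 1661.01

Result:
name  | amount
------+-------
Grace | NULL  
Carol | NULL  
Frank | NULL  
Dave  | NULL  
Eve   | NULL  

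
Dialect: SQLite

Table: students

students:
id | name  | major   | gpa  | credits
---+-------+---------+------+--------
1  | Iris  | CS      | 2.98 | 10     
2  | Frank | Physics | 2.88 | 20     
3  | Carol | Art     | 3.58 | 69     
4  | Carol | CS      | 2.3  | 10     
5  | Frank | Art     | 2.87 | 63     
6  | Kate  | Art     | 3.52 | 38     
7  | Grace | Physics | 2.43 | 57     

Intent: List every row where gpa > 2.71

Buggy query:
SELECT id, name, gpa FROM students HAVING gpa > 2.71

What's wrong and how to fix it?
Bug: This is a non-aggregate query (no GROUP BY, no aggregates), so in SQLite the HAVING clause is invalid here; a row-level condition belongs in WHERE

Fix: Use WHERE for row-level filtering

Corrected query:
SELECT id, name, gpa FROM students WHERE gpa > 2.71

Result:
id | name  | gpa 
---+-------+-----
1  | Iris  | 2.98
2  | Frank | 2.88
3  | Carol | 3.58
5  | Frank | 2.87
6  | Kate  | 3.52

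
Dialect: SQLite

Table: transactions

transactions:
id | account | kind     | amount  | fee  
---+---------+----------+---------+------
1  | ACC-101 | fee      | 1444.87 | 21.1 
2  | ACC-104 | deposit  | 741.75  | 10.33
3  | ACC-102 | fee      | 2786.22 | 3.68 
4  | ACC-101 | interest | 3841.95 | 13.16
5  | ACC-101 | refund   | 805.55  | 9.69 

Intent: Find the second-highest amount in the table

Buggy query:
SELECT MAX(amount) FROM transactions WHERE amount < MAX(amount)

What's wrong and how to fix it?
Bug: The inner MAX is an aggregate inside WHERE, which is not allowed

Fix: Put the inner MAX in a scalar subquery

Corrected query:
SELECT MAX(amount) FROM transactions WHERE amount < (SELECT MAX(amount) FROM transactions)

Result:
MAX(amount)
-----------
2786.22    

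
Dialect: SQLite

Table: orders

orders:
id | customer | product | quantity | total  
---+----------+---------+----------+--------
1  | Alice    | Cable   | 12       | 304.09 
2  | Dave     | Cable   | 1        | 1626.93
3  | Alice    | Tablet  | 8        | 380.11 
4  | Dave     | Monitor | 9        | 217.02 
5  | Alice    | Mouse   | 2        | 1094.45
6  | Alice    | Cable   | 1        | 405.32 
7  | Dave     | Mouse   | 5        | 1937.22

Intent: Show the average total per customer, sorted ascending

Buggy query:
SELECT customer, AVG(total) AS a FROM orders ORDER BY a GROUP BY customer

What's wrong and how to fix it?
Bug: GROUP BY must precede ORDER BY

Fix: Move ORDER BY to the end, after GROUP BY

Corrected query:
SELECT customer, AVG(total) AS a FROM orders GROUP BY customer ORDER BY a

Result:
customer | a       
---------+---------
Alice    | 545.9925
Dave     | 1260.39 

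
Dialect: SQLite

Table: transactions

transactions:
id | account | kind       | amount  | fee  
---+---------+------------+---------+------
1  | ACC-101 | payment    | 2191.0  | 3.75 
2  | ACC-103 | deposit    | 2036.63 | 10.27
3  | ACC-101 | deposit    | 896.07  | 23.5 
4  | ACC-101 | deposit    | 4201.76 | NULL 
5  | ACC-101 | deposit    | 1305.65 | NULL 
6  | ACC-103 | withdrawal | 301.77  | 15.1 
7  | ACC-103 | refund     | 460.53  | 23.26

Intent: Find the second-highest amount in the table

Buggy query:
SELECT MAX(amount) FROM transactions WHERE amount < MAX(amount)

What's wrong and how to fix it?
Bug: The inner MAX is an aggregate inside WHERE, which is not allowed

Fix: Put the inner MAX in a scalar subquery

Corrected query:
SELECT MAX(amount) FROM transactions WHERE amount < (SELECT MAX(amount) FROM transactions)

Result:
MAX(amount)
-----------
2191       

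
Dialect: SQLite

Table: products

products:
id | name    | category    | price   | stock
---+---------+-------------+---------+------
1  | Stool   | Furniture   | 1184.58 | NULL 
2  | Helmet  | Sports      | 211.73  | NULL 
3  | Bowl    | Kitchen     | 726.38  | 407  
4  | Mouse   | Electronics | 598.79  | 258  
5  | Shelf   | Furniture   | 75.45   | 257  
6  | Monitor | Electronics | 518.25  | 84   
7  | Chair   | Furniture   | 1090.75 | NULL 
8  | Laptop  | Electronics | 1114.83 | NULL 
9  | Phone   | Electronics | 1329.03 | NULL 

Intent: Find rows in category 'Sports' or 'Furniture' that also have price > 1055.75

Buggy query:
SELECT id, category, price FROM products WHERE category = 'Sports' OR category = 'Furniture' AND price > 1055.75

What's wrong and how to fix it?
Bug: AND binds tighter than OR, so this parses as category = 'Sports' OR (category = 'Furniture' AND price > 1055.75)

Fix: Add parentheses around the OR so the AND applies to both alternatives

Corrected query:
SELECT id, category, price FROM products WHERE (category = 'Sports' OR category = 'Furniture') AND price > 1055.75

Result:
id | category  | price  
---+-----------+--------
1  | Furniture | 1184.58
7  | Furniture | 1090.75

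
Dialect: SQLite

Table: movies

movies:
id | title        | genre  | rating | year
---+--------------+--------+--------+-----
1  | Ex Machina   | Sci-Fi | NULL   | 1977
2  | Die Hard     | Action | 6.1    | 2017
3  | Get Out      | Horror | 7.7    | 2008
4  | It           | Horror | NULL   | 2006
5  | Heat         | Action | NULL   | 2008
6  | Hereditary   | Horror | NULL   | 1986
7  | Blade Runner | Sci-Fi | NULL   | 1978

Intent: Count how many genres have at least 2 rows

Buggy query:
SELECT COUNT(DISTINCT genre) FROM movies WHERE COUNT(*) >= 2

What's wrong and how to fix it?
Bug: COUNT(*) cannot appear in WHERE; the per-group count doesn't exist yet

Fix: Group first with HAVING COUNT(*) >= 2, then COUNT the resulting groups

Corrected query:
SELECT COUNT(*) FROM (SELECT genre FROM movies GROUP BY genre HAVING COUNT(*) >= 2)

Result:
COUNT(*)
--------
3       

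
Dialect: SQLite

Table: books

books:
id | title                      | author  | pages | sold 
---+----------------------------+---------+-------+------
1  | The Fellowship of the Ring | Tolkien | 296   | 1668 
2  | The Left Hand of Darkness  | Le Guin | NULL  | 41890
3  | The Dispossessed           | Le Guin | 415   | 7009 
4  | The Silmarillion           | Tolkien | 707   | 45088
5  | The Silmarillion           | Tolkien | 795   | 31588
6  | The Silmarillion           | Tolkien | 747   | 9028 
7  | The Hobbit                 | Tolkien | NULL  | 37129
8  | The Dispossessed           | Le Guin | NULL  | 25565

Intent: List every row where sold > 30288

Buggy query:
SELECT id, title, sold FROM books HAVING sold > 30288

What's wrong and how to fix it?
Bug: HAVING filters the output of aggregation, but this query has no GROUP BY and no aggregate functions, so SQLite rejects it (HAVING clause on a non-aggregate query); the condition here is per row

Fix: Replace HAVING with WHERE since the condition applies to individual rows

Corrected query:
SELECT id, title, sold FROM books WHERE sold > 30288

Result:
id | title                     | sold 
---+---------------------------+------
2  | The Left Hand of Darkness | 41890
4  | The Silmarillion          | 45088
5  | The Silmarillion          | 31588
7  | The Hobbit                | 37129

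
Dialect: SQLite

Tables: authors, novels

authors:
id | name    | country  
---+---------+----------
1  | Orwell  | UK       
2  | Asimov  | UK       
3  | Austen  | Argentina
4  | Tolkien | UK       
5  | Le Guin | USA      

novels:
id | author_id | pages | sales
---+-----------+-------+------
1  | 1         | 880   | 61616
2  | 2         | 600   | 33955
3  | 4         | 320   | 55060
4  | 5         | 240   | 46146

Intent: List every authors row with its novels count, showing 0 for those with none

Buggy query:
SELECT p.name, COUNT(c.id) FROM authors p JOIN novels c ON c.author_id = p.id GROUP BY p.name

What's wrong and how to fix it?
Bug: INNER JOIN drops authors rows that have no matching novels rows

Fix: Switch to LEFT JOIN to retain unmatched parent rows

Corrected query:
SELECT p.name, COUNT(c.id) FROM authors p LEFT JOIN novels c ON c.author_id = p.id GROUP BY p.name

Result:
name    | COUNT(c.id)
--------+------------
Asimov  | 1          
Austen  | 0          
Le Guin | 1          
Orwell  | 1          
Tolkien | 1          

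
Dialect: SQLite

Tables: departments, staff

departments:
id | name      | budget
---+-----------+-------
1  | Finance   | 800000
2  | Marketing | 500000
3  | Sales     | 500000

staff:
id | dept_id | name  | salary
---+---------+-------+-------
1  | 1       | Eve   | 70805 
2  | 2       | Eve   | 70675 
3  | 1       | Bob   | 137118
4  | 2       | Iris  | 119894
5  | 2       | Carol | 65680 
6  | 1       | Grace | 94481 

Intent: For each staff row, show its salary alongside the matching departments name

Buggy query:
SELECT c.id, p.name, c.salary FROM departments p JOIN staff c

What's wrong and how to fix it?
Bug: Missing join condition: each staff row is matched to all departments rows instead of just its own

Fix: Add ON c.dept_id = p.id to the JOIN

Corrected query:
SELECT c.id, p.name, c.salary FROM departments p JOIN staff c ON c.dept_id = p.id

Result:
id | name      | salary
---+-----------+-------
1  | Finance   | 70805 
2  | Marketing | 70675 
3  | Finance   | 137118
4  | Marketing | 119894
5  | Marketing | 65680 
6  | Finance   | 94481 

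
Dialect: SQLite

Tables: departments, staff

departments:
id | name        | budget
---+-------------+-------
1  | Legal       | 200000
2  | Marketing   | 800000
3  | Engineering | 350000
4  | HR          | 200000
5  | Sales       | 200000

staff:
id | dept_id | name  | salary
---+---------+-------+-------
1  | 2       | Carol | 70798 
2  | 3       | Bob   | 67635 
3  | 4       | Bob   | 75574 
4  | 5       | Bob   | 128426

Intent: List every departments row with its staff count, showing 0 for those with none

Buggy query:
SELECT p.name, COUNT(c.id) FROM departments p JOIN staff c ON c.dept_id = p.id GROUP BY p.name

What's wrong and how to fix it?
Bug: INNER JOIN drops departments rows that have no matching staff rows

Fix: Use LEFT JOIN so parents without children still appear (COUNT(c.id) gives 0)

Corrected query:
SELECT p.name, COUNT(c.id) FROM departments p LEFT JOIN staff c ON c.dept_id = p.id GROUP BY p.name

Result:
name        | COUNT(c.id)
------------+------------
Engineering | 1          
HR          | 1          
Legal       | 0          
Marketing   | 1          
Sales       | 1          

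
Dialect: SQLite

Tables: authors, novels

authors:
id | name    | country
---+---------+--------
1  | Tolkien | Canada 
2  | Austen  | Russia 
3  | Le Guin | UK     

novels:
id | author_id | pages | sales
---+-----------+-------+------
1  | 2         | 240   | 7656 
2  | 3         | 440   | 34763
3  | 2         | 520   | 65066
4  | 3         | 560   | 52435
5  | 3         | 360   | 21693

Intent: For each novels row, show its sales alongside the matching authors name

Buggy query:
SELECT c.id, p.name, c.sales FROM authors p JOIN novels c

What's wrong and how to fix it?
Bug: JOIN with no ON clause produces a cartesian product; every novels row pairs with every authors row

Fix: Add ON c.author_id = p.id to the JOIN

Corrected query:
SELECT c.id, p.name, c.sales FROM authors p JOIN novels c ON c.author_id = p.id

Result:
id | name    | sales
---+---------+------
1  | Austen  | 7656 
2  | Le Guin | 34763
3  | Austen  | 65066
4  | Le Guin | 52435
5  | Le Guin | 21693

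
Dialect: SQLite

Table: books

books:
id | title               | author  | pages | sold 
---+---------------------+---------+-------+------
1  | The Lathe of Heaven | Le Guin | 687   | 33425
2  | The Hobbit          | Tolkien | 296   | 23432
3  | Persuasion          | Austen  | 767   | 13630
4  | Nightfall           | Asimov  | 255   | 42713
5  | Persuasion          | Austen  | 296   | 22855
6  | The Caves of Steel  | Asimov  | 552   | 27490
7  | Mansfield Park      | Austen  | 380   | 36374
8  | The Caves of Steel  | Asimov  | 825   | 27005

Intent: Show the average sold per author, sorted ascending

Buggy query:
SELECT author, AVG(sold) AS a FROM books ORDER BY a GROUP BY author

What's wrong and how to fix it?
Bug: GROUP BY must precede ORDER BY

Fix: Move ORDER BY to the end, after GROUP BY

Corrected query:
SELECT author, AVG(sold) AS a FROM books GROUP BY author ORDER BY a

Result:
author  | a           
--------+-------------
Tolkien | 23432       
Austen  | 24286.333333
Asimov  | 32402.666667
Le Guin | 33425       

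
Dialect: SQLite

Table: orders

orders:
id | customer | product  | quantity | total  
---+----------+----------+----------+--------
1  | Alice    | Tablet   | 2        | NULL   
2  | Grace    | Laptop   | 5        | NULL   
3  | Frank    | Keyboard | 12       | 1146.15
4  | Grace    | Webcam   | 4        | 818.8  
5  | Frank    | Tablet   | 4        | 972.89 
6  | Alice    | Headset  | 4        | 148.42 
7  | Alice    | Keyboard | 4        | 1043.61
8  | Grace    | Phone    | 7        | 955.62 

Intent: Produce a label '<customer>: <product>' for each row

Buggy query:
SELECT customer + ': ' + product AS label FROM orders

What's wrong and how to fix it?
Bug: '+' is numeric addition; on text columns SQLite converts them to 0 instead of concatenating

Fix: Replace + with || to concatenate text

Corrected query:
SELECT customer || ': ' || product AS label FROM orders

Result:
label          
---------------
Alice: Tablet  
Grace: Laptop  
Frank: Keyboard
Grace: Webcam  
Frank: Tablet  
Alice: Headset 
Alice: Keyboard
Grace: Phone   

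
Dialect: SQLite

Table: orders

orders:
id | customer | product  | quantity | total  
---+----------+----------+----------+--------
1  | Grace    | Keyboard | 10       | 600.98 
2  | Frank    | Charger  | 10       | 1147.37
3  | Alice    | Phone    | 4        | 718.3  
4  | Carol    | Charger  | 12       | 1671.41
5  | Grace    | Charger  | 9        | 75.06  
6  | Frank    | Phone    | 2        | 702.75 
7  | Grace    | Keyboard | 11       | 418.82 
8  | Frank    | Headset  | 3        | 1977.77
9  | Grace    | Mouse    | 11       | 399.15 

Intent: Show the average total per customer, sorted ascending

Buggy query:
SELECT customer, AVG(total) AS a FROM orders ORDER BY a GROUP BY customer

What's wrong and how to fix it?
Bug: GROUP BY must precede ORDER BY

Fix: Reorder: SELECT … FROM … GROUP BY … ORDER BY …

Corrected query:
SELECT customer, AVG(total) AS a FROM orders GROUP BY customer ORDER BY a

Result:
customer | a          
---------+------------
Grace    | 373.5025   
Alice    | 718.3      
Frank    | 1275.963333
Carol    | 1671.41    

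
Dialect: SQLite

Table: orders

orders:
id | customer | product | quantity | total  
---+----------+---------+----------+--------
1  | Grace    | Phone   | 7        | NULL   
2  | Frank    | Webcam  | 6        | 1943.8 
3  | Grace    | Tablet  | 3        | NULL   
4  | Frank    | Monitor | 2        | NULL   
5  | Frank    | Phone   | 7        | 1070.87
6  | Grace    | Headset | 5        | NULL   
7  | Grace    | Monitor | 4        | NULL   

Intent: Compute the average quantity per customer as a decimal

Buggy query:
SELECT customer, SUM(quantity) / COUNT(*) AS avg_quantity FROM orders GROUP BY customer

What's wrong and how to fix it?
Bug: SUM(quantity) and COUNT(*) are both integers; the division truncates the fractional part

Fix: Cast one side to REAL so the division keeps the fractional part

Corrected query:
SELECT customer, SUM(quantity) * 1.0 / COUNT(*) AS avg_quantity FROM orders GROUP BY customer

Result:
customer | avg_quantity
---------+-------------
Frank    | 5           
Grace    | 4.75        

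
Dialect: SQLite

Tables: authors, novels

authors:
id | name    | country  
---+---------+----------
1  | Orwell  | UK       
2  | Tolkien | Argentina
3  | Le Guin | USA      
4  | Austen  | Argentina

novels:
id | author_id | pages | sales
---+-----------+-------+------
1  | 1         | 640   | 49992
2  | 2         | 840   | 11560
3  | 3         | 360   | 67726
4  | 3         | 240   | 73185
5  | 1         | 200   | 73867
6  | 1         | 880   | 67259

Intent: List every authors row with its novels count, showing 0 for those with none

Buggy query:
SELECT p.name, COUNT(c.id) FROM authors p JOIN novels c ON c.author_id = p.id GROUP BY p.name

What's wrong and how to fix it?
Bug: An inner join excludes parents with zero children

Fix: Switch to LEFT JOIN to retain unmatched parent rows

Corrected query:
SELECT p.name, COUNT(c.id) FROM authors p LEFT JOIN novels c ON c.author_id = p.id GROUP BY p.name

Result:
name    | COUNT(c.id)
--------+------------
Austen  | 0          
Le Guin | 2          
Orwell  | 3          
Tolkien | 1          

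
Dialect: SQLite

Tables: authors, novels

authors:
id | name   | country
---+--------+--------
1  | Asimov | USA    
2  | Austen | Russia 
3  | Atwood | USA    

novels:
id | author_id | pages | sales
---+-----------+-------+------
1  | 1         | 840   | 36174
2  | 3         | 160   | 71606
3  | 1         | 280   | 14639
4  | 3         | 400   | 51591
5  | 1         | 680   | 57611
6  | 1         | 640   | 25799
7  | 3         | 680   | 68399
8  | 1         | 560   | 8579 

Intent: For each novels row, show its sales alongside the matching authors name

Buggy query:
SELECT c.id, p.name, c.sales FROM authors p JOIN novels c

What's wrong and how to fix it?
Bug: JOIN with no ON clause produces a cartesian product; every novels row pairs with every authors row

Fix: Add ON c.author_id = p.id to the JOIN

Corrected query:
SELECT c.id, p.name, c.sales FROM authors p JOIN novels c ON c.author_id = p.id

Result:
id | name   | sales
---+--------+------
1  | Asimov | 36174
2  | Atwood | 71606
3  | Asimov | 14639
4  | Atwood | 51591
5  | Asimov | 57611
6  | Asimov | 25799
7  | Atwood | 68399
8  | Asimov | 8579 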